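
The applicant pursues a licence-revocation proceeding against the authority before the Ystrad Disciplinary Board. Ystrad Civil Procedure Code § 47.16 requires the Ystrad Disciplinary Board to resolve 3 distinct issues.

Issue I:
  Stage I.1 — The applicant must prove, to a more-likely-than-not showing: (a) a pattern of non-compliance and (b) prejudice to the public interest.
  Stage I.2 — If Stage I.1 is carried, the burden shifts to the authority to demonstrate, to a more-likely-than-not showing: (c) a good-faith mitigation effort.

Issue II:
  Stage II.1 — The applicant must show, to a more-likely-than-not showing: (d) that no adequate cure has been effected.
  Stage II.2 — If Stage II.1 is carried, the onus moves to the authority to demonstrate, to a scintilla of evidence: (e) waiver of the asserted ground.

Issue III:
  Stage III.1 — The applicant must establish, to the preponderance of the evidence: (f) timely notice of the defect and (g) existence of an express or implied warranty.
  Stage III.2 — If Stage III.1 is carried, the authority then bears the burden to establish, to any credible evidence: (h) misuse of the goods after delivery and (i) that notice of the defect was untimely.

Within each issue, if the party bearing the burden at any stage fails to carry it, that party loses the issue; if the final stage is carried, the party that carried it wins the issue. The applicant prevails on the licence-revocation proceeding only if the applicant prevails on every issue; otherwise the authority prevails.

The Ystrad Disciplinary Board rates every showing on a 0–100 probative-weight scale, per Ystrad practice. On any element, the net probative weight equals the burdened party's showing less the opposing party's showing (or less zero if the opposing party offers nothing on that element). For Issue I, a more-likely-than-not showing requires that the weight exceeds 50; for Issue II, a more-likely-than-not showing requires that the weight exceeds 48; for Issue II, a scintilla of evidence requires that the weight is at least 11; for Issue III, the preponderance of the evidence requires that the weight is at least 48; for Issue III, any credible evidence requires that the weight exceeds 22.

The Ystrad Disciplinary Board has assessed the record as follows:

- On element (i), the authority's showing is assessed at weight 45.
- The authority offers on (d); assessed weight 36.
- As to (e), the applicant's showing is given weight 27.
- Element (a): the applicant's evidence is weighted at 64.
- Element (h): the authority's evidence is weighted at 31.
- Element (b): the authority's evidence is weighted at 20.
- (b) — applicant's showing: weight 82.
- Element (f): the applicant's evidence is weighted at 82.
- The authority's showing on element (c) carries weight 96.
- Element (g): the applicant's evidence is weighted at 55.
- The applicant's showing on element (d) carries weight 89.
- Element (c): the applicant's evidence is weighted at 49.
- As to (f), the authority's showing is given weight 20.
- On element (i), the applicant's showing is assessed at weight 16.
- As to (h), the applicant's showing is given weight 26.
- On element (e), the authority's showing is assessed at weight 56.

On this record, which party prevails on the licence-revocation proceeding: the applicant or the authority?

— Issue I —
Stage I.1 (applicant, a more-likely-than-not showing, weight exceeds 50): (a) 64 > 50 — meets; (b) net 82−20=62 > 50 — meets.
  Stage I.1 carried; the burden shifts to the authority.
Stage I.2 (authority, a more-likely-than-not showing, weight exceeds 50): (c) net 96−49=47 ≤ 50 — fails.
  The authority does not carry Stage I.2.
The applicant prevails on this issue.
— Issue II —
At Stage II.1 the applicant must meet a more-likely-than-not showing (weight exceeds 48): on (d) the weight is 89 less the opposing 36 gives net 53, > 48, so (d) meets the standard.
  The applicant carries Stage II.1; the authority now bears the burden.
At Stage II.2 the authority must meet a scintilla of evidence (weight is at least 11): on (e) the weight is 56 less the opposing 27 gives net 29, ≥ 11, so (e) meets the standard.
  Stage II.2 carried; the final stage is satisfied.
With every stage satisfied, the authority prevails on this issue.
— Issue III —
Stage III.1 — burden on applicant; standard: the preponderance of the evidence (weight is at least 48).
    (f): 82 − 20 = 62 ≥ 48 [met]
    (g): 55 ≥ 48 [met]
  All elements met. The burden passes to the authority.
Stage III.2 — burden on authority; standard: any credible evidence (weight exceeds 22).
    (h): 31 − 26 = 5 ≤ 22 [not met]
    (i): 45 − 16 = 29 > 22 [met]
  Not every element is met, so the authority fails to carry Stage III.2.
The applicant prevails on this issue.
Per-issue: Issue I → applicant; Issue II → authority; Issue III → applicant. The applicant must prevail on every issue; overall, the authority prevails.

authority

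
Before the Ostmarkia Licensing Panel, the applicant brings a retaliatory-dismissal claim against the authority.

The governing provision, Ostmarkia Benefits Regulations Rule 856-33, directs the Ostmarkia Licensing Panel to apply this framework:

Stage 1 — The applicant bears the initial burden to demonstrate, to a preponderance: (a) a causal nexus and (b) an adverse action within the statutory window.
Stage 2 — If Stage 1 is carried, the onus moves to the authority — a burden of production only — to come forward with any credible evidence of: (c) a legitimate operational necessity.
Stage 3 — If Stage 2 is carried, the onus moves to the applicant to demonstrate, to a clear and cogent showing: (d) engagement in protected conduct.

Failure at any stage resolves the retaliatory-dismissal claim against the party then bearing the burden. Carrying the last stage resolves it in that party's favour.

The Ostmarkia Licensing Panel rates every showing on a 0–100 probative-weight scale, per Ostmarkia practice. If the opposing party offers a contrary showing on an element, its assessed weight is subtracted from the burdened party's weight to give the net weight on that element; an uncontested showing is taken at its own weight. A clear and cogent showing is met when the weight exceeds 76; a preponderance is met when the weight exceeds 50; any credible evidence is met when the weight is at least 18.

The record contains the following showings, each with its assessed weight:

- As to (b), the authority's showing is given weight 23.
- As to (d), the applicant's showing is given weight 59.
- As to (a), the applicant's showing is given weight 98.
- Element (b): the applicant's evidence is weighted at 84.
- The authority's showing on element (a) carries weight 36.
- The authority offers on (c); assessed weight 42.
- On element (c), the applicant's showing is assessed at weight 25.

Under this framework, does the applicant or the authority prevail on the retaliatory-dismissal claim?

applicant

Stage 1 (applicant, a preponderance, weight exceeds 50): (a) net 98−36=62 > 50 — meets; (b) net 84−23=61 > 50 — meets.
  Stage 1 carried; the burden shifts to the authority.
Stage 2 (authority, any credible evidence, weight is at least 18): (c) net 42−25=17 < 18 — fails.
  The authority does not carry Stage 2.
So the applicant prevails.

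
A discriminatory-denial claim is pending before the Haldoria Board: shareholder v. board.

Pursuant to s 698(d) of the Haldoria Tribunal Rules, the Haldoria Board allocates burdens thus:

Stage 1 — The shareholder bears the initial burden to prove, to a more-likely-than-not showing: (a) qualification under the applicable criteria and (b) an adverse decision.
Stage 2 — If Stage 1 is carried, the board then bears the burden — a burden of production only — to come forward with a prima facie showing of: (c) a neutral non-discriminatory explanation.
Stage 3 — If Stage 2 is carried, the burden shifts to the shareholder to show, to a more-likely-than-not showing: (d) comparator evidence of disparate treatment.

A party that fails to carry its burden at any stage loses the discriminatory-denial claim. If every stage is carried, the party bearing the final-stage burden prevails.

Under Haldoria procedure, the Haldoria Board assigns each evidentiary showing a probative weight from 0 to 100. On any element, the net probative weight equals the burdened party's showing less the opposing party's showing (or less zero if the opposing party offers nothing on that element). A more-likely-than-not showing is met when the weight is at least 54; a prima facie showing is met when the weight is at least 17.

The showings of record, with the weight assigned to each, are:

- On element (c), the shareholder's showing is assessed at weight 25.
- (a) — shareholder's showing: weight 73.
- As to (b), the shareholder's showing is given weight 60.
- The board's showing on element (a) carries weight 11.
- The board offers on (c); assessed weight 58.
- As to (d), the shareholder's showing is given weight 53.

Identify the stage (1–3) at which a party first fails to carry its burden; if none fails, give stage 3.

At Stage 1 the shareholder must meet a more-likely-than-not showing (weight is at least 54): on (a) the weight is 73 less the opposing 11 gives net 62, which does reach 54, so (a) meets the standard; on (b) the weight is 60, ≥ 54, so (b) meets the standard.
  Stage 1 carried; the burden shifts to the board.
At Stage 2 the board must meet a prima facie showing (weight is at least 17): on (c) the weight is 58 less the opposing 25 gives net 33, ≥ 17, so (c) meets the standard.
  Stage 2 is satisfied; the onus moves to the shareholder.
At Stage 3 the shareholder must meet a more-likely-than-not showing (weight is at least 54): on (d) the weight is 53, < 54, so (d) does not meet the standard.
  Not every element is met, so the shareholder fails to carry Stage 3.
So the board prevails.

stage 3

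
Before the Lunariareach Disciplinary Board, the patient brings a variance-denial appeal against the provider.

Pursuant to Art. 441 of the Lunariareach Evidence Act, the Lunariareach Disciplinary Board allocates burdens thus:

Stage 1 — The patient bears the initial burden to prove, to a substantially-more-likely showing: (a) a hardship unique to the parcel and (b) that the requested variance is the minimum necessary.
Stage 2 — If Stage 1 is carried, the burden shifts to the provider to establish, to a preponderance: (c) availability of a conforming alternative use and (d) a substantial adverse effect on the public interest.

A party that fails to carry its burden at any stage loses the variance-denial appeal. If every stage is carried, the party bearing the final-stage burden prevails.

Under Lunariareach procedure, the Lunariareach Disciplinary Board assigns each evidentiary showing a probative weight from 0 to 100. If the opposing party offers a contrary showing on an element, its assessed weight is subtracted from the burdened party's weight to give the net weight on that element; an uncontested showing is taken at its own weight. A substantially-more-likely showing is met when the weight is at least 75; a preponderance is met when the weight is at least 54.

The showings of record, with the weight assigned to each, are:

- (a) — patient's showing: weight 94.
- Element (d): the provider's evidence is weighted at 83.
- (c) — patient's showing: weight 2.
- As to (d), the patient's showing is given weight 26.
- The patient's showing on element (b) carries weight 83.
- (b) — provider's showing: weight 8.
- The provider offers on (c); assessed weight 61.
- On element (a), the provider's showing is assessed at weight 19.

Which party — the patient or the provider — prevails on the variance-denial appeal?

Stage 1 — burden on patient; standard: a substantially-more-likely showing (weight is at least 75).
    (a): 94 − 19 = 75 ≥ 75 [met]
    (b): 83 − 8 = 75 ≥ 75 [met]
  Stage 1 is satisfied; the onus moves to the provider.
Stage 2 — burden on provider; standard: a preponderance (weight is at least 54).
    (c): 61 − 2 = 59 ≥ 54 [met]
    (d): 83 − 26 = 57 ≥ 54 [met]
  The provider carries the last stage.
Every stage carried; the provider prevails.

provider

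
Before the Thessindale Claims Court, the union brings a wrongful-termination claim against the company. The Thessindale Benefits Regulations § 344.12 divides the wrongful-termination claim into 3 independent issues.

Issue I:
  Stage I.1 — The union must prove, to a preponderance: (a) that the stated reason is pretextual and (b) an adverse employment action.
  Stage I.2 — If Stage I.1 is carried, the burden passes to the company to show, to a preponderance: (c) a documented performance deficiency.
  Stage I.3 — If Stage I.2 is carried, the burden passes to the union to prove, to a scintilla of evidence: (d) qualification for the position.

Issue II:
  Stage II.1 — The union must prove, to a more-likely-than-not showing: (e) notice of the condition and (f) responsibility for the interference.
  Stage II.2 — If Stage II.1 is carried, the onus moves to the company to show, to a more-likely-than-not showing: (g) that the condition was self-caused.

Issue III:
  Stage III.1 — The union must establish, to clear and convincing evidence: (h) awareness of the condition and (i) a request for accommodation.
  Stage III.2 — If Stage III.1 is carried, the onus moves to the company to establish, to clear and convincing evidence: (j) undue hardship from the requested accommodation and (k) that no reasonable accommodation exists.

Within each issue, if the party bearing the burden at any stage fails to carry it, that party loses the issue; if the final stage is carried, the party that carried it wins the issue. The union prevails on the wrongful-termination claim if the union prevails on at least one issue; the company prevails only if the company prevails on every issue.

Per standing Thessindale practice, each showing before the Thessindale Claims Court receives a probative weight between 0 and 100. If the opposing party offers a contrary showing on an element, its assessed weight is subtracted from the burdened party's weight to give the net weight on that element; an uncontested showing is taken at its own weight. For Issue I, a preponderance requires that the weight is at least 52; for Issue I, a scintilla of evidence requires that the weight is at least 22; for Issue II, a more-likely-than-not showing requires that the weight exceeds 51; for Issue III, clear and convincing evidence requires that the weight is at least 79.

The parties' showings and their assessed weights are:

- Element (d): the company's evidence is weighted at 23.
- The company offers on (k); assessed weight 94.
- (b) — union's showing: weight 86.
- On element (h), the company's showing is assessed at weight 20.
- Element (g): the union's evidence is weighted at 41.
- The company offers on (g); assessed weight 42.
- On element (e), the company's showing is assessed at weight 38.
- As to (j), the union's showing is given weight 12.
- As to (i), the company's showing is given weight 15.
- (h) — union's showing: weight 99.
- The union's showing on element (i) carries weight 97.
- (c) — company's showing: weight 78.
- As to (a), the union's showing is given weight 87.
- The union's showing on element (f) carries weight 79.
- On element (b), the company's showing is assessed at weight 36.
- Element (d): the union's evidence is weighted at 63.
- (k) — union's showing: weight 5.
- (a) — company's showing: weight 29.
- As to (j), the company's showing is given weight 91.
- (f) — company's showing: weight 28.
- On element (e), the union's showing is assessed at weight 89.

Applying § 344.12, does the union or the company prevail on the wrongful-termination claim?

— Issue I —
Stage I.1 (union, a preponderance, weight is at least 52): (a) net 87−29=58 ≥ 52 — meets; (b) net 86−36=50 < 52 — fails.
  The union does not carry Stage I.1.
So the company prevails on this issue.
— Issue II —
Stage II.1 — burden on union; standard: a more-likely-than-not showing (weight exceeds 51).
    (e): 89 − 38 = 51 ≤ 51 [not met]
    (f): 79 − 28 = 51 ≤ 51 [not met]
  Stage II.1 not carried; the union fails its burden.
The analysis ends at Stage II.1; the company prevails on this issue.
— Issue III —
At Stage III.1 the union must meet clear and convincing evidence (weight is at least 79): on (h) the weight is 99 less the opposing 20 gives net 79, which does reach 79, so (h) meets the standard; on (i) the weight is 97 less the opposing 15 gives net 82, which does reach 79, so (i) meets the standard.
  Stage III.1 carried; the burden shifts to the company.
At Stage III.2 the company must meet clear and convincing evidence (weight is at least 79): on (j) the weight is 91 less the opposing 12 gives net 79, ≥ 79, so (j) meets the standard; on (k) the weight is 94 less the opposing 5 gives net 89, ≥ 79, so (k) meets the standard.
  All elements met at the final stage.
All stages carried — the company prevails on this issue.
Per-issue: Issue I → company; Issue II → company; Issue III → company. The union must prevail on at least one issue; overall, the company prevails.

company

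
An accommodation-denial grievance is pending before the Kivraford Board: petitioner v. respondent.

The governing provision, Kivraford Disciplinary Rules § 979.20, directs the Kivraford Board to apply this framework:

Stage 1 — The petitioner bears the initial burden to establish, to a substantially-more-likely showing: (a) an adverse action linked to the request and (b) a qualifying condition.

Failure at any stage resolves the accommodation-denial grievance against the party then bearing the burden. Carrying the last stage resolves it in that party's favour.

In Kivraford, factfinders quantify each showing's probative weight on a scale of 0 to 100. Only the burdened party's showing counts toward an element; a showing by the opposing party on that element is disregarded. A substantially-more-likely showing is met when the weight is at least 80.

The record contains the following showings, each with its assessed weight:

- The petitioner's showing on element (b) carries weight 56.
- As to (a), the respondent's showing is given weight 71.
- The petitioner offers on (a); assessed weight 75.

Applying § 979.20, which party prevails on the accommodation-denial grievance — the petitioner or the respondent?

respondent

Stage 1 (petitioner, a substantially-more-likely showing, weight is at least 80): (a) 75 (respondent's 71 disregarded) < 80 — fails; (b) 56 < 80 — fails.
  The petitioner does not carry Stage 1.
So the respondent prevails.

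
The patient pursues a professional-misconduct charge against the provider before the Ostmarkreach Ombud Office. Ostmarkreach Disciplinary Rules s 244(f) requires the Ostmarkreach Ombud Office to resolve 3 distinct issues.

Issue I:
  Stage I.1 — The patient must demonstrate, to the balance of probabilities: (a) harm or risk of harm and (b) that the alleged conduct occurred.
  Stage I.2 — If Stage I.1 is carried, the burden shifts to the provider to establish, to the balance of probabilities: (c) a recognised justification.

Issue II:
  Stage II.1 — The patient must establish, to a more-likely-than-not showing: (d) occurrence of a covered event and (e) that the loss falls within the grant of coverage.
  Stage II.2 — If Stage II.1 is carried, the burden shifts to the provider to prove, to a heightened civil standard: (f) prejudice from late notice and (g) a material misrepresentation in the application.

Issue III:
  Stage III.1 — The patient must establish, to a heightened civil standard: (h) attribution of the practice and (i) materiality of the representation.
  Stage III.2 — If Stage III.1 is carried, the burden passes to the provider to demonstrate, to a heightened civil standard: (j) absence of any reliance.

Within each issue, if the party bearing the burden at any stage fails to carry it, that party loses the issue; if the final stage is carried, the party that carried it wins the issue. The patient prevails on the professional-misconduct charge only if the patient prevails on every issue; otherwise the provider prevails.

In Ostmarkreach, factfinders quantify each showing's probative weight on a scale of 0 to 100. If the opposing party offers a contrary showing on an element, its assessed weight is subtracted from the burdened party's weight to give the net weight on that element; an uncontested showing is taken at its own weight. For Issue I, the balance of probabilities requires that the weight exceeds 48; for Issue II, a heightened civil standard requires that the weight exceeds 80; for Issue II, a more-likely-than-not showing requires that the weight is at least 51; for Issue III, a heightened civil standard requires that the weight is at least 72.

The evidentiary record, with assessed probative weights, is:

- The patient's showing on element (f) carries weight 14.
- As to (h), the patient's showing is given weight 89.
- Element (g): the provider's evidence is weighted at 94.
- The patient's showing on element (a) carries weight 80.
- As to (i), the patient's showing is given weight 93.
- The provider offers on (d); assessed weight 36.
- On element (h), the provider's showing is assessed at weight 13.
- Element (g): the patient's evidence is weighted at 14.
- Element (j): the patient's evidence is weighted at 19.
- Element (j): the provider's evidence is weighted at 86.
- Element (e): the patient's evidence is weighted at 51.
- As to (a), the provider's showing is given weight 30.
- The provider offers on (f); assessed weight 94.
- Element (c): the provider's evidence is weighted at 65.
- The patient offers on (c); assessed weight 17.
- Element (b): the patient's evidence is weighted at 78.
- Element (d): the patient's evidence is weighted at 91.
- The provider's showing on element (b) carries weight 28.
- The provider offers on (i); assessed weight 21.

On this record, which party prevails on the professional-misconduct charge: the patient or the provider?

— Issue I —
At Stage I.1 the patient must meet the balance of probabilities (weight exceeds 48): on (a) the weight is 80 less the opposing 30 gives net 50, > 48, so (a) meets the standard; on (b) the weight is 78 less the opposing 28 gives net 50, > 48, so (b) meets the standard.
  All elements met. The burden passes to the provider.
At Stage I.2 the provider must meet the balance of probabilities (weight exceeds 48): on (c) the weight is 65 less the opposing 17 gives net 48, which does not exceed 48, so (c) does not meet the standard.
  The provider does not carry Stage I.2.
The patient prevails on this issue.
— Issue II —
Stage II.1 — burden on patient; standard: a more-likely-than-not showing (weight is at least 51).
    (d): 91 − 36 = 55 ≥ 51 [met]
    (e): 51 ≥ 51 [met]
  All elements met. The burden passes to the provider.
Stage II.2 — burden on provider; standard: a heightened civil standard (weight exceeds 80).
    (f): 94 − 14 = 80 ≤ 80 [not met]
    (g): 94 − 14 = 80 ≤ 80 [not met]
  The provider does not carry Stage II.2.
So the patient prevails on this issue.
— Issue III —
Stage III.1 — burden on patient; standard: a heightened civil standard (weight is at least 72).
    (h): 89 − 13 = 76 ≥ 72 [met]
    (i): 93 − 21 = 72 ≥ 72 [met]
  Stage III.1 carried; the burden shifts to the provider.
Stage III.2 — burden on provider; standard: a heightened civil standard (weight is at least 72).
    (j): 86 − 19 = 67 < 72 [not met]
  Stage III.2 not carried; the provider fails its burden.
So the patient prevails on this issue.
Per-issue: Issue I → patient; Issue II → patient; Issue III → patient. The patient must prevail on every issue; overall, the patient prevails.

patient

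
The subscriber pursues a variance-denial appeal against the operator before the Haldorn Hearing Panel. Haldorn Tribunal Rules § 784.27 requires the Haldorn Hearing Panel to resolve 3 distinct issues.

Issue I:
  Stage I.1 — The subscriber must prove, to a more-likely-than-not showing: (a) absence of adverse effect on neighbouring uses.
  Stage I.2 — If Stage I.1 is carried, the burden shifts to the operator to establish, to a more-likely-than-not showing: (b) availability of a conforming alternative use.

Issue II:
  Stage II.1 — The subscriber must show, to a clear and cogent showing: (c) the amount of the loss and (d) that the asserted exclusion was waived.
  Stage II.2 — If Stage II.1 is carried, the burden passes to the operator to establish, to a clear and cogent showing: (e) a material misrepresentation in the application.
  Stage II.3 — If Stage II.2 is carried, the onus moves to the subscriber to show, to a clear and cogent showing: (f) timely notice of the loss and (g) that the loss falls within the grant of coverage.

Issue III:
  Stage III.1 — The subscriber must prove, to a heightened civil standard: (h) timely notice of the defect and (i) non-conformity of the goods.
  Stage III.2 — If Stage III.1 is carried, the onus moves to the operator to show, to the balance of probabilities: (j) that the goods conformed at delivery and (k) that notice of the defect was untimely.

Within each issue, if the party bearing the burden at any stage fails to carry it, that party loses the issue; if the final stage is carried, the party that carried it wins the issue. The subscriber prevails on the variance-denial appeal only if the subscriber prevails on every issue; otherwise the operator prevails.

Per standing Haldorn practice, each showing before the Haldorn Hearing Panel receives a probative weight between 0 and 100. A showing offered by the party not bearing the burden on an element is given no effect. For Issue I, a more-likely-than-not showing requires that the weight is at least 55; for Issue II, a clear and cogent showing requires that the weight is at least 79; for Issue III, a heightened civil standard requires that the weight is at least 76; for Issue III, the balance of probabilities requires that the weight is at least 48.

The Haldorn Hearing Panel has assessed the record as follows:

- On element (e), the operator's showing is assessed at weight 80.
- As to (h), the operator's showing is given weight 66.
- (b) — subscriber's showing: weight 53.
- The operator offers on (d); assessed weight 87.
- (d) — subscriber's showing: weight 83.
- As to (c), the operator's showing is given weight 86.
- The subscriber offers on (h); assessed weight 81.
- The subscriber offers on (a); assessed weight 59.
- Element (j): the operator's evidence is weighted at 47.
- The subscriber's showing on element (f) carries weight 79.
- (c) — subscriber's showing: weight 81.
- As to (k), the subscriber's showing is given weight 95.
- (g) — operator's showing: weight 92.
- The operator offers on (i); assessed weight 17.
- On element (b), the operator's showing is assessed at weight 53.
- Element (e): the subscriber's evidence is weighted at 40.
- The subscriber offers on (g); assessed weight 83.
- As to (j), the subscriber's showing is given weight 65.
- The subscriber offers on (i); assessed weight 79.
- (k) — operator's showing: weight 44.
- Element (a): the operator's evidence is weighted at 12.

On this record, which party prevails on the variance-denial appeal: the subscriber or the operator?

subscriber

— Issue I —
Stage I.1 — burden on subscriber; standard: a more-likely-than-not showing (weight is at least 55).
    (a): 59 (operator's 12 disregarded) ≥ 55 [met]
  All elements met. The burden passes to the operator.
Stage I.2 — burden on operator; standard: a more-likely-than-not showing (weight is at least 55).
    (b): 53 (subscriber's 53 disregarded) < 55 [not met]
  Stage I.2 not carried; the operator fails its burden.
The subscriber prevails on this issue.
— Issue II —
At Stage II.1 the subscriber must meet a clear and cogent showing (weight is at least 79): on (c) the weight is 81 (the operator's 86 is given no effect), which does reach 79, so (c) meets the standard; on (d) the weight is 83 (the operator's 87 is given no effect), ≥ 79, so (d) meets the standard.
  The subscriber carries Stage II.1; the operator now bears the burden.
At Stage II.2 the operator must meet a clear and cogent showing (weight is at least 79): on (e) the weight is 80 (the subscriber's 40 is given no effect), which does reach 79, so (e) meets the standard.
  All elements met. The burden passes to the subscriber.
At Stage II.3 the subscriber must meet a clear and cogent showing (weight is at least 79): on (f) the weight is 79, which does reach 79, so (f) meets the standard; on (g) the weight is 83 (the operator's 92 is given no effect), which does reach 79, so (g) meets the standard.
  The subscriber carries the last stage.
Every stage carried; the subscriber prevails on this issue.
— Issue III —
Stage III.1 (subscriber, a heightened civil standard, weight is at least 76): (h) 81 (operator's 66 disregarded) ≥ 76 — meets; (i) 79 (operator's 17 disregarded) ≥ 76 — meets.
  Stage III.1 carried; the burden shifts to the operator.
Stage III.2 (operator, the balance of probabilities, weight is at least 48): (j) 47 (subscriber's 65 disregarded) < 48 — fails; (k) 44 (subscriber's 95 disregarded) < 48 — fails.
  Not every element is met, so the operator fails to carry Stage III.2.
The subscriber prevails on this issue.
Per-issue: Issue I → subscriber; Issue II → subscriber; Issue III → subscriber. The subscriber must prevail on every issue; overall, the subscriber prevails.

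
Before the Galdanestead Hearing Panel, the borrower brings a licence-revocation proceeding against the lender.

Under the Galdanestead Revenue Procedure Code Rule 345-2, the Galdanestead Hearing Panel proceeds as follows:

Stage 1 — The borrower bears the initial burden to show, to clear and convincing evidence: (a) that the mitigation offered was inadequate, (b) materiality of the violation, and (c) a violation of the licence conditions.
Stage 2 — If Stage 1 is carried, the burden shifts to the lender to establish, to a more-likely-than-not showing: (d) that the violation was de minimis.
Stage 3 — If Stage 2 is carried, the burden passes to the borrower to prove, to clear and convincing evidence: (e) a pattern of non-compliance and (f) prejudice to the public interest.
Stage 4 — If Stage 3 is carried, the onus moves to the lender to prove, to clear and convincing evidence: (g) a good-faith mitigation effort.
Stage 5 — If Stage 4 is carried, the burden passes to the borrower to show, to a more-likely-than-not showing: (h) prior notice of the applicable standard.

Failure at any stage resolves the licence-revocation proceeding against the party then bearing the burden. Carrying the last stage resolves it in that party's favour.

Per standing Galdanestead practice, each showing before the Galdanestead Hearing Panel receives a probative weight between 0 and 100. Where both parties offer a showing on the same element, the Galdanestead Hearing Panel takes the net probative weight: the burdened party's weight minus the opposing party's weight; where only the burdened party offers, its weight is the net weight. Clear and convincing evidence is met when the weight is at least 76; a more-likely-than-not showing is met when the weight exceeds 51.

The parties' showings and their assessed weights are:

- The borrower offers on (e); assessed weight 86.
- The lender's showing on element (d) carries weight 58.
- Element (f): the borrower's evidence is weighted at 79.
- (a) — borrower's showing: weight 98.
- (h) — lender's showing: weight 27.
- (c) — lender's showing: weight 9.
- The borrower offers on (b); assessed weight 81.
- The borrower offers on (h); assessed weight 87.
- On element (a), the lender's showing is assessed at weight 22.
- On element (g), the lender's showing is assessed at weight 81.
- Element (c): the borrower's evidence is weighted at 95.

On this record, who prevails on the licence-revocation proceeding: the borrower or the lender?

borrower

Stage 1 (borrower, clear and convincing evidence, weight is at least 76): (a) net 98−22=76 ≥ 76 — meets; (b) 81 ≥ 76 — meets; (c) net 95−9=86 ≥ 76 — meets.
  Stage 1 is satisfied; the onus moves to the lender.
Stage 2 (lender, a more-likely-than-not showing, weight exceeds 51): (d) 58 > 51 — meets.
  Stage 2 carried; the burden shifts to the borrower.
Stage 3 (borrower, clear and convincing evidence, weight is at least 76): (e) 86 ≥ 76 — meets; (f) 79 ≥ 76 — meets.
  The borrower carries Stage 3; the lender now bears the burden.
Stage 4 (lender, clear and convincing evidence, weight is at least 76): (g) 81 ≥ 76 — meets.
  The lender carries Stage 4; the borrower now bears the burden.
Stage 5 (borrower, a more-likely-than-not showing, weight exceeds 51): (h) net 87−27=60 > 51 — meets.
  Stage 5 carried; the final stage is satisfied.
All stages carried — the borrower prevails.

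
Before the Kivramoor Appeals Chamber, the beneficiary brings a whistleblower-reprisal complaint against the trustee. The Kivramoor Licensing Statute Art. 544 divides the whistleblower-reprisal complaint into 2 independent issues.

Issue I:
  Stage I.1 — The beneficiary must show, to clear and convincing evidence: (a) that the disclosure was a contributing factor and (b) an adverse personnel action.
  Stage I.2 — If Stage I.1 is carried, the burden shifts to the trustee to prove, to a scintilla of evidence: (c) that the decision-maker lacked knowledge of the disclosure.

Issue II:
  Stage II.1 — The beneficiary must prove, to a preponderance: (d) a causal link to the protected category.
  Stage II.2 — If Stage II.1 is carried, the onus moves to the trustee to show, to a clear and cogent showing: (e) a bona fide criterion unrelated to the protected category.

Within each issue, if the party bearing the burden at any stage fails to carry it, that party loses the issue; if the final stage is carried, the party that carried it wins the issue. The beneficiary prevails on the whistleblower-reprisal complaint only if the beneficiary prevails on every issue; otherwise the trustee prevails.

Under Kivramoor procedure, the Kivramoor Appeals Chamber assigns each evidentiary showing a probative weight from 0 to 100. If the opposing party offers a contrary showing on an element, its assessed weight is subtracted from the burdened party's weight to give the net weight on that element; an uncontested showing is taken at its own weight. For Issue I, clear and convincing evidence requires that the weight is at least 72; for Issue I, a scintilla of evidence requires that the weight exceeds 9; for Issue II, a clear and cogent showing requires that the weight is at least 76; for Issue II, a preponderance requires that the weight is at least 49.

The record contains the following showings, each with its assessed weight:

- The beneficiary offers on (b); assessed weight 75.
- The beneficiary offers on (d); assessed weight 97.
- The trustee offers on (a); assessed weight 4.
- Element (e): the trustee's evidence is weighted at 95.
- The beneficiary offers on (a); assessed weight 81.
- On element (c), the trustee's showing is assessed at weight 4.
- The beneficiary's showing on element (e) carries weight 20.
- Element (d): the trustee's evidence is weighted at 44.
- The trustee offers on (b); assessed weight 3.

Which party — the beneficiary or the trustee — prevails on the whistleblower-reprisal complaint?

— Issue I —
Stage I.1 — burden on beneficiary; standard: clear and convincing evidence (weight is at least 72).
    (a): 81 − 4 = 77 ≥ 72 [met]
    (b): 75 − 3 = 72 ≥ 72 [met]
  The beneficiary carries Stage I.1; the trustee now bears the burden.
Stage I.2 — burden on trustee; standard: a scintilla of evidence (weight exceeds 9).
    (c): 4 ≤ 9 [not met]
  Stage I.2 not carried; the trustee fails its burden.
The beneficiary prevails on this issue.
— Issue II —
Stage II.1 (beneficiary, a preponderance, weight is at least 49): (d) net 97−44=53 ≥ 49 — meets.
  The beneficiary carries Stage II.1; the trustee now bears the burden.
Stage II.2 (trustee, a clear and cogent showing, weight is at least 76): (e) net 95−20=75 < 76 — fails.
  The trustee does not carry Stage II.2.
So the beneficiary prevails on this issue.
Per-issue: Issue I → beneficiary; Issue II → beneficiary. The beneficiary must prevail on every issue; overall, the beneficiary prevails.

beneficiary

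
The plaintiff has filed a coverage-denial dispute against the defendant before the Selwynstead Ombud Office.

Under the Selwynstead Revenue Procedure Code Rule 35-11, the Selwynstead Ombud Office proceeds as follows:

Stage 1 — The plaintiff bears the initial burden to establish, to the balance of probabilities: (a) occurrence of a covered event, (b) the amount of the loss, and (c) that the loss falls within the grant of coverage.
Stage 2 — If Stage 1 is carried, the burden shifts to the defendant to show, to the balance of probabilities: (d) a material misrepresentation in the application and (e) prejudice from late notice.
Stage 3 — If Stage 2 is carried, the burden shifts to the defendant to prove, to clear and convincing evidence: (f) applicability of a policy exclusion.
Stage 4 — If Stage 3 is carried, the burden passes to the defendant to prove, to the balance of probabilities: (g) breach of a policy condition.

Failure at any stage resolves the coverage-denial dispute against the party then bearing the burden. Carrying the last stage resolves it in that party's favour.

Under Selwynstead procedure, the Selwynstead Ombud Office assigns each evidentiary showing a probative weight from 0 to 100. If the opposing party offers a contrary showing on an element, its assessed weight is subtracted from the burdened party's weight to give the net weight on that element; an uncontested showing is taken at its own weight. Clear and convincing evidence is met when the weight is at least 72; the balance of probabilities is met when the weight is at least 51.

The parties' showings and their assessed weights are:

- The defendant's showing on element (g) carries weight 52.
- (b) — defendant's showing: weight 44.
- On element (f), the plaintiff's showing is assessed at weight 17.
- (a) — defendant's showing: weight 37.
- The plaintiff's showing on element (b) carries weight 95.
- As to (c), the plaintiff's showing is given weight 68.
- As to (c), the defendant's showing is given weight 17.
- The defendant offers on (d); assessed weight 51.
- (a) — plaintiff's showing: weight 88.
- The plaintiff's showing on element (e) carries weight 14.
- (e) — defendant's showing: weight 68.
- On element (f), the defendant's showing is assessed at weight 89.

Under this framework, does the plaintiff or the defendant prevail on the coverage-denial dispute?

At Stage 1 the plaintiff must meet the balance of probabilities (weight is at least 51): on (a) the weight is 88 less the opposing 37 gives net 51, which does reach 51, so (a) meets the standard; on (b) the weight is 95 less the opposing 44 gives net 51, which does reach 51, so (b) meets the standard; on (c) the weight is 68 less the opposing 17 gives net 51, ≥ 51, so (c) meets the standard.
  Stage 1 carried; the burden shifts to the defendant.
At Stage 2 the defendant must meet the balance of probabilities (weight is at least 51): on (d) the weight is 51, which does reach 51, so (d) meets the standard; on (e) the weight is 68 less the opposing 14 gives net 54, which does reach 51, so (e) meets the standard.
  Stage 2 is satisfied; the defendant continues to bear the burden.
At Stage 3 the defendant must meet clear and convincing evidence (weight is at least 72): on (f) the weight is 89 less the opposing 17 gives net 72, which does reach 72, so (f) meets the standard.
  Stage 3 is satisfied; the defendant continues to bear the burden.
At Stage 4 the defendant must meet the balance of probabilities (weight is at least 51): on (g) the weight is 52, which does reach 51, so (g) meets the standard.
  Stage 4 carried; the final stage is satisfied.
With every stage satisfied, the defendant prevails.

defendant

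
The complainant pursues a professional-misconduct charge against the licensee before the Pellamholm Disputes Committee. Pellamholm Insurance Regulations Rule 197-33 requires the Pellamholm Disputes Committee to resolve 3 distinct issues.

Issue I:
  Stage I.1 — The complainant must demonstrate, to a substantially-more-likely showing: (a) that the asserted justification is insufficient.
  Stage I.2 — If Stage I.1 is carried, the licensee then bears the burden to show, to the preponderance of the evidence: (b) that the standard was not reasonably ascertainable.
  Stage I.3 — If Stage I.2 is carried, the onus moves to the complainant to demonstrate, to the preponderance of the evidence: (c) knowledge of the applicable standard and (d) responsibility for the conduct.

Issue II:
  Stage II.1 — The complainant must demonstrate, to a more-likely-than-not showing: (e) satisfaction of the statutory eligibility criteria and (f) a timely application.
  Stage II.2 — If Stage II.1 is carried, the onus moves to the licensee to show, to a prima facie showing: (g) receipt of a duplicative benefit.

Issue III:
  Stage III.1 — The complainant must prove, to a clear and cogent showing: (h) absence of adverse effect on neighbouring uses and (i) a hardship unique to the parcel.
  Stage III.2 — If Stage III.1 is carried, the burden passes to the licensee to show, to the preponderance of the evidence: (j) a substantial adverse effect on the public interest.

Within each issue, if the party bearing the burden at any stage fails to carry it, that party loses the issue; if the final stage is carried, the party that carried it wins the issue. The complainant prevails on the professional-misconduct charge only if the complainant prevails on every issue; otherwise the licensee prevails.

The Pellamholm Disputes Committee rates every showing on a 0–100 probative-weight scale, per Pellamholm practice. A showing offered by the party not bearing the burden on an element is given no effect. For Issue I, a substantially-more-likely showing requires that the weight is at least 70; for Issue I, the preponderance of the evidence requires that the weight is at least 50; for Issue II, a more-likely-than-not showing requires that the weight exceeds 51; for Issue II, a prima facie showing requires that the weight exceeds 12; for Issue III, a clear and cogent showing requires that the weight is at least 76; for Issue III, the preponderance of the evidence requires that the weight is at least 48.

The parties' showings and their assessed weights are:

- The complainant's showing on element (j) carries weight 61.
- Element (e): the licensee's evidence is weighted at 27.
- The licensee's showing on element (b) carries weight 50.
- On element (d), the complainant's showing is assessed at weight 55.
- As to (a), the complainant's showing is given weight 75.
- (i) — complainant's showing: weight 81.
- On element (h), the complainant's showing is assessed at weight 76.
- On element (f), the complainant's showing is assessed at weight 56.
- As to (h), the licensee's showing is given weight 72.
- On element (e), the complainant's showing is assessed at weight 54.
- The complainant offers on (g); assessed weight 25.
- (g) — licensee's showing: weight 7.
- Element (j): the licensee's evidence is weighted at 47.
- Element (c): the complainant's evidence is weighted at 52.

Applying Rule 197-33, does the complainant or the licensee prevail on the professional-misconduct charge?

— Issue I —
Stage I.1 — burden on complainant; standard: a substantially-more-likely showing (weight is at least 70).
    (a): 75 ≥ 70 [met]
  The complainant carries Stage I.1; the licensee now bears the burden.
Stage I.2 — burden on licensee; standard: the preponderance of the evidence (weight is at least 50).
    (b): 50 ≥ 50 [met]
  Stage I.2 carried; the burden shifts to the complainant.
Stage I.3 — burden on complainant; standard: the preponderance of the evidence (weight is at least 50).
    (c): 52 ≥ 50 [met]
    (d): 55 ≥ 50 [met]
  The complainant carries the last stage.
Every stage carried; the complainant prevails on this issue.
— Issue II —
Stage II.1 — burden on complainant; standard: a more-likely-than-not showing (weight exceeds 51).
    (e): 54 (licensee's 27 disregarded) > 51 [met]
    (f): 56 > 51 [met]
  The complainant carries Stage II.1; the licensee now bears the burden.
Stage II.2 — burden on licensee; standard: a prima facie showing (weight exceeds 12).
    (g): 7 (complainant's 25 disregarded) ≤ 12 [not met]
  Not every element is met, so the licensee fails to carry Stage II.2.
The analysis ends at Stage II.2; the complainant prevails on this issue.
— Issue III —
At Stage III.1 the complainant must meet a clear and cogent showing (weight is at least 76): on (h) the weight is 76 (the licensee's 72 is given no effect), ≥ 76, so (h) meets the standard; on (i) the weight is 81, ≥ 76, so (i) meets the standard.
  All elements met. The burden passes to the licensee.
At Stage III.2 the licensee must meet the preponderance of the evidence (weight is at least 48): on (j) the weight is 47 (the complainant's 61 is given no effect), < 48, so (j) does not meet the standard.
  The licensee does not carry Stage III.2.
The analysis ends at Stage III.2; the complainant prevails on this issue.
Per-issue: Issue I → complainant; Issue II → complainant; Issue III → complainant. The complainant must prevail on every issue; overall, the complainant prevails.

complainant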